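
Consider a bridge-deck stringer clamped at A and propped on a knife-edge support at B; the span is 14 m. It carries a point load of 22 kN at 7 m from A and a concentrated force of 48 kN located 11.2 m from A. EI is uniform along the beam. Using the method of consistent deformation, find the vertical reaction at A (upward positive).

R_A = 29.33 kN

Release the roller at B. Primary structure: cantilever fixed at A.
Free-end deflection of the primary structure under the applied loading (downward +):
  point load 22 at a = 7: Pa²(3L − a)/(6EI) = 6288/EI
  point load 48 at a = 11.2: Pa²(3L − a)/(6EI) = 30908/EI
  δ_0 = 37197/EI
Flexibility coefficient — unit upward force at B: δ_{BB} = L³/(3EI) = 914.7/EI.
Compatibility at B: δ_0 − R_B·δ_{BB} = 0, so R_B = 37197/914.7 = 40.67 kN.
Vertical equilibrium: R_A = ΣP − R_B = 70 − 40.67 = 29.33 kN.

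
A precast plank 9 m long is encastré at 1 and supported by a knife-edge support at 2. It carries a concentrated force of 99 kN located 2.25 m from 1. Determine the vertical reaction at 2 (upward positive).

Release the roller at 2. Primary structure: cantilever fixed at 1.
Free-end deflection of the primary structure under the applied loading (downward +):
  point load 99 at a = 2.25: Pa²(3L − a)/(6EI) = 2067/EI
Tip deflection under a unit load at 2: L³/(3EI) = 243/EI.
The prop prevents deflection at 2: R_2 = δ_0/δ_{22} = 2067/243 = 8.508 kN.

R_2 = 8.508 kN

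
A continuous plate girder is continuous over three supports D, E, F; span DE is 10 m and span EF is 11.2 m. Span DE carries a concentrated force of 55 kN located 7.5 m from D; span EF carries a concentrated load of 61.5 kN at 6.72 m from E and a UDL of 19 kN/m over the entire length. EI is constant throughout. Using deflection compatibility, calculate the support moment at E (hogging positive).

Release continuity at E by inserting a hinge; the redundant is the internal moment M_E. The primary structure is two simply-supported spans DE and EF.
Discontinuity in slope at E on the released structure — sum the simple-span end rotations:
  span DE: point load 55 at a = 7.5: Pab(L + a)/(6LEI) = 300.8/EI
  span EF: point load 61.5 at a = 6.72: Pab(L + b)/(6LEI) = 432/EI
  span EF: UDL 19: wL³/(24EI) = 1112/EI
  relative rotation θ_0 = (300.8 + 1544)/EI = 1845/EI
A unit hogging moment at E produces rotation L₁/(3EI) + L₂/(3EI) = 7.067/EI.
Compatibility: M_E·(L₁+L₂)/(3EI) = θ_0, giving M_E = 261.1 kN·m (hogging).

M_E = 261.1 kN·m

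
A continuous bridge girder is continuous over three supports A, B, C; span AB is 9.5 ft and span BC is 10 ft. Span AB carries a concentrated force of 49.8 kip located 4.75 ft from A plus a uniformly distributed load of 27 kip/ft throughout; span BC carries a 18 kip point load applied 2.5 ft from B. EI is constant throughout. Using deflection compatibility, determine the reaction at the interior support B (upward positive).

R_B = 209.1 kip

Take M_B as the redundant. Released structure: two simple spans AB and BC with a hinge at B.
Rotations at B on the released spans (each span's end-slope, ×1/EI):
  span AB: point load 49.8 at a = 4.75: Pab(L + a)/(6LEI) = 280.9/EI
  span AB: UDL 27: wL³/(24EI) = 964.5/EI
  span BC: point load 18 at a = 2.5: Pab(L + b)/(6LEI) = 98.44/EI
  relative rotation θ_0 = (1245 + 98.44)/EI = 1344/EI
A unit hogging moment at B produces rotation L₁/(3EI) + L₂/(3EI) = 6.5/EI.
Slope continuity at B: θ_0 = M_B·6.5/EI, so M_B = 1344/6.5 = 206.8 kip·ft (hogging).
Span AB, ΣM about A with M_B applied at B: R_B^{AB}·9.5 = 1455 + 206.8, so R_B^{AB} = 174.9 kip and R_A = 306.3 − 174.9 = 131.4 kip.
Span BC, ΣM about C: R_B^{BC}·10 = 135 + 206.8, so R_B^{BC} = 34.18 kip and R_C = 18 − 34.18 = -16.18 kip.
R_B = 174.9 + 34.18 = 209.1 kip.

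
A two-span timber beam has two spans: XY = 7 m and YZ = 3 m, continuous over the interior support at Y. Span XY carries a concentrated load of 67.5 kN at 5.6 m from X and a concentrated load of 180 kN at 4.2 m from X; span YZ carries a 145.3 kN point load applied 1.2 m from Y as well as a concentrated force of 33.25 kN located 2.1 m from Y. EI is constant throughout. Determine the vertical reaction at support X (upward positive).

Insert a hinge at Y; M_Y is the redundant, and each span becomes simply supported.
End slopes at the hinge Y, treating each span as simply supported:
  span XY: point load 67.5 at a = 5.6: Pab(L + a)/(6LEI) = 158.8/EI
  span XY: point load 180 at a = 4.2: Pab(L + a)/(6LEI) = 564.5/EI
  span YZ: point load 145.3 at a = 1.2: Pab(L + b)/(6LEI) = 83.69/EI
  span YZ: point load 33.25 at a = 2.1: Pab(L + b)/(6LEI) = 13.62/EI
  relative rotation θ_0 = (723.2 + 97.31)/EI = 820.5/EI
A unit hogging moment at Y produces rotation L₁/(3EI) + L₂/(3EI) = 3.333/EI.
Compatibility: M_Y·(L₁+L₂)/(3EI) = θ_0, giving M_Y = 246.2 kN·m (hogging).
Span XY, ΣM about X with M_Y applied at Y: R_Y^{XY}·7 = 1134 + 246.2, so R_Y^{XY} = 197.2 kN and R_X = 247.5 − 197.2 = 50.33 kN.

R_X = 50.33 kN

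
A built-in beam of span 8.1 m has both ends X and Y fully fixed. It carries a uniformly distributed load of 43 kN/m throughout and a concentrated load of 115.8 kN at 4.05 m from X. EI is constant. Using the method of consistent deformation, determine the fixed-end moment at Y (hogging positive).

M_Y = 352.4 kN·m

Release both end moments; the primary structure is a simply-supported span XY with redundants M_X and M_Y.
On the primary (simply-supported) span, the end slopes from the loading are:
  at X: UDL 43: wL³/(24EI) = 952.2/EI
  at Y: UDL 43: wL³/(24EI) = 952.2/EI
  at X: point load 115.8 at a = 4.05: Pab(L + b)/(6LEI) = 474.9/EI
  at Y: point load 115.8 at a = 4.05: Pab(L + a)/(6LEI) = 474.9/EI
  θ_X0 = 1427/EI,  θ_Y0 = 1427/EI
Flexibility coefficients: a unit moment at one end gives L/(3EI) there and L/(6EI) at the far end, so f₁₁ = f₂₂ = 2.7/EI and f₁₂ = f₂₁ = 1.35/EI.
Compatibility — zero rotation at each built-in end:
  2.7 M_X + 1.35 M_Y = 1427
  1.35 M_X + 2.7 M_Y = 1427
Solving the pair gives M_X = 352.4 kN·m and M_Y = 352.4 kN·m (hogging).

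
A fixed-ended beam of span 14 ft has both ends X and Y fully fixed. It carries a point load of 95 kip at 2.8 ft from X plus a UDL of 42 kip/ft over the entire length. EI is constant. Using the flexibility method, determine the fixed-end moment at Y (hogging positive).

Release both end moments; the primary structure is a simply-supported span XY with redundants M_X and M_Y.
On the primary (simply-supported) span, the end slopes from the loading are:
  at X: point load 95 at a = 2.8: Pab(L + b)/(6LEI) = 893.8/EI
  at Y: point load 95 at a = 2.8: Pab(L + a)/(6LEI) = 595.8/EI
  at X: UDL 42: wL³/(24EI) = 4802/EI
  at Y: UDL 42: wL³/(24EI) = 4802/EI
  θ_X0 = 5696/EI,  θ_Y0 = 5398/EI
Flexibility coefficients: a unit moment at one end gives L/(3EI) there and L/(6EI) at the far end, so f₁₁ = f₂₂ = 4.667/EI and f₁₂ = f₂₁ = 2.333/EI.
Compatibility — zero rotation at each built-in end:
  4.667 M_X + 2.333 M_Y = 5696
  2.333 M_X + 4.667 M_Y = 5398
Solving the pair gives M_X = 856.2 kip·ft and M_Y = 728.6 kip·ft (hogging).

M_Y = 728.6 kip·ft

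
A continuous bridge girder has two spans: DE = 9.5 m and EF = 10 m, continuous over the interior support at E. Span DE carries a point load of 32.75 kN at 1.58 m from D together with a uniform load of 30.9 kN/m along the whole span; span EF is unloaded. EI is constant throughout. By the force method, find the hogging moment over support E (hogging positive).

Take M_E as the redundant. Released structure: two simple spans DE and EF with a hinge at E.
Discontinuity in slope at E on the released structure — sum the simple-span end rotations:
  span DE: point load 32.75 at a = 1.58: Pab(L + a)/(6LEI) = 79.66/EI
  span DE: UDL 30.9: wL³/(24EI) = 1104/EI
  relative rotation θ_0 = (1184 + 0)/EI = 1184/EI
A unit hogging moment at E produces rotation L₁/(3EI) + L₂/(3EI) = 6.5/EI.
Slope continuity at E: θ_0 = M_E·6.5/EI, so M_E = 1184/6.5 = 182.1 kN·m (hogging).

M_E = 182.1 kN·m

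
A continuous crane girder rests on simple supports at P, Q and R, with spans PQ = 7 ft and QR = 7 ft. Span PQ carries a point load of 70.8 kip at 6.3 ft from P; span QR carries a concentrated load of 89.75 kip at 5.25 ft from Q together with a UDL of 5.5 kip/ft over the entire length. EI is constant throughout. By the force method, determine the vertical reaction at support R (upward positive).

Release continuity at Q by inserting a hinge; the redundant is the internal moment M_Q. The primary structure is two simply-supported spans PQ and QR.
End slopes at the hinge Q, treating each span as simply supported:
  span PQ: point load 70.8 at a = 6.3: Pab(L + a)/(6LEI) = 98.87/EI
  span QR: point load 89.75 at a = 5.25: Pab(L + b)/(6LEI) = 171.8/EI
  span QR: UDL 5.5: wL³/(24EI) = 78.6/EI
  relative rotation θ_0 = (98.87 + 250.4)/EI = 349.3/EI
A unit hogging moment at Q produces rotation L₁/(3EI) + L₂/(3EI) = 4.667/EI.
Slope continuity at Q: θ_0 = M_Q·4.667/EI, so M_Q = 349.3/4.667 = 74.84 kip·ft (hogging).
Span QR, ΣM about R: R_Q^{QR}·7 = 291.8 + 74.84, so R_Q^{QR} = 52.38 kip and R_R = 128.2 − 52.38 = 75.87 kip.

R_R = 75.87 kip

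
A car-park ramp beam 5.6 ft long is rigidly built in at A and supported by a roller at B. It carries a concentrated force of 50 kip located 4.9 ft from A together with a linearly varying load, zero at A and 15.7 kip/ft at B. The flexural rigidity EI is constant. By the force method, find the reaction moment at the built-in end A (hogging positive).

M_A = 45.95 kip·ft

Choose R_B as the redundant. The primary structure is the cantilever fixed at A.
Deflection at B on the released cantilever, summing each load's contribution:
  point load 50 at a = 4.9: Pa²(3L − a)/(6EI) = 2381/EI
  triangular load, peak 15.7 at the free end: 11w₀L⁴/(120EI) = 1415/EI
  δ_0 = 3796/EI
Flexibility coefficient — unit upward force at B: δ_{BB} = L³/(3EI) = 58.54/EI.
Compatibility at B: δ_0 − R_B·δ_{BB} = 0, so R_B = 3796/58.54 = 64.85 kip.
Moment equilibrium about A: M_A = Σ(load moments about A) − R_B·L = 409.1 − 64.85×5.6 = 45.95 kip·ft.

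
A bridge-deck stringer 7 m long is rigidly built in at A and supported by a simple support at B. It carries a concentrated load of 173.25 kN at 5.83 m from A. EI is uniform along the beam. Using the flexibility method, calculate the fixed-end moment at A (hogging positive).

Remove the prop at B; the released (primary) structure is a cantilever built in at A.
Deflection at B on the released cantilever, summing each load's contribution:
  point load 173.25 at a = 5.83: Pa²(3L − a)/(6EI) = 14888/EI
Flexibility coefficient — unit upward force at B: δ_{BB} = L³/(3EI) = 114.3/EI.
The prop prevents deflection at B: R_B = δ_0/δ_{BB} = 14888/114.3 = 130.2 kN.
Moment equilibrium about A: M_A = Σ(load moments about A) − R_B·L = 1010 − 130.2×7 = 98.52 kN·m.

M_A = 98.52 kN·m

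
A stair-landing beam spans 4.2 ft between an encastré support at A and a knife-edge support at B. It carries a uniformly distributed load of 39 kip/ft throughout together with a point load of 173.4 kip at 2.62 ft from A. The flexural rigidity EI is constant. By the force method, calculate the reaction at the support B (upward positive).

R_B = 141.6 kip

Remove the prop at B; the released (primary) structure is a cantilever built in at A.
Free-end deflection of the primary structure under the applied loading (downward +):
  UDL 39: wL⁴/(8EI) = 1517/EI
  point load 173.4 at a = 2.62: Pa²(3L − a)/(6EI) = 1980/EI
  δ_0 = 3497/EI
Tip deflection under a unit load at B: L³/(3EI) = 24.7/EI.
The prop prevents deflection at B: R_B = δ_0/δ_{BB} = 3497/24.7 = 141.6 kip.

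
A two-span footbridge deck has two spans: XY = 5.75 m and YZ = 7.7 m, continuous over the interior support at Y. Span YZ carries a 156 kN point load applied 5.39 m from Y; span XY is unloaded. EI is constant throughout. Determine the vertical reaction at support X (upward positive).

R_X = -16.32 kN

Insert a hinge at Y; M_Y is the redundant, and each span becomes simply supported.
End slopes at the hinge Y, treating each span as simply supported:
  span YZ: point load 156 at a = 5.39: Pab(L + b)/(6LEI) = 420.8/EI
  relative rotation θ_0 = (0 + 420.8)/EI = 420.8/EI
A unit hogging moment at Y produces rotation L₁/(3EI) + L₂/(3EI) = 4.483/EI.
Compatibility: M_Y·(L₁+L₂)/(3EI) = θ_0, giving M_Y = 93.87 kN·m (hogging).
Span XY, ΣM about X with M_Y applied at Y: R_Y^{XY}·5.75 = 0 + 93.87, so R_Y^{XY} = 16.32 kN and R_X = 0 − 16.32 = -16.32 kN.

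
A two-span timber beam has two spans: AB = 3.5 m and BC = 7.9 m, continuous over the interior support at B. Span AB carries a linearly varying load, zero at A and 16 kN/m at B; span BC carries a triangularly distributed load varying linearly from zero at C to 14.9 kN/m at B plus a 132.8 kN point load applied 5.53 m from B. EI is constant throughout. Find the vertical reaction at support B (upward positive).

R_B = 158 kN

Release continuity at B by inserting a hinge; the redundant is the internal moment M_B. The primary structure is two simply-supported spans AB and BC.
Discontinuity in slope at B on the released structure — sum the simple-span end rotations:
  span AB: triangular load, peak 16: w₀L³/(45EI) = 15.24/EI
  span BC: triangular load, peak 14.9: w₀L³/(45EI) = 163.3/EI
  span BC: point load 132.8 at a = 5.53: Pab(L + b)/(6LEI) = 377.1/EI
  relative rotation θ_0 = (15.24 + 540.4)/EI = 555.6/EI
A unit hogging moment at B produces rotation L₁/(3EI) + L₂/(3EI) = 3.8/EI.
Compatibility: M_B·(L₁+L₂)/(3EI) = θ_0, giving M_B = 146.2 kN·m (hogging).
Span AB, ΣM about A with M_B applied at B: R_B^{AB}·3.5 = 65.33 + 146.2, so R_B^{AB} = 60.44 kN and R_A = 28 − 60.44 = -32.44 kN.
Span BC, ΣM about C: R_B^{BC}·7.9 = 624.7 + 146.2, so R_B^{BC} = 97.58 kN and R_C = 191.7 − 97.58 = 94.07 kN.
R_B = 60.44 + 97.58 = 158 kN.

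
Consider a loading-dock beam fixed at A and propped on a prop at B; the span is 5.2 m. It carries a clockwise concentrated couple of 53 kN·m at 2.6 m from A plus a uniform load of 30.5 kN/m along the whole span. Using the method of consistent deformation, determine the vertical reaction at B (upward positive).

Release the roller at B. Primary structure: cantilever fixed at A.
Free-end deflection of the primary structure under the applied loading (downward +):
  clockwise couple 53 at a = 2.6: M₀a(2L − a)/(2EI) = 537.4/EI
  UDL 30.5: wL⁴/(8EI) = 2788/EI
  δ_0 = 3325/EI
Tip deflection under a unit load at B: L³/(3EI) = 46.87/EI.
Compatibility at B: δ_0 − R_B·δ_{BB} = 0, so R_B = 3325/46.87 = 70.94 kN.

R_B = 70.94 kN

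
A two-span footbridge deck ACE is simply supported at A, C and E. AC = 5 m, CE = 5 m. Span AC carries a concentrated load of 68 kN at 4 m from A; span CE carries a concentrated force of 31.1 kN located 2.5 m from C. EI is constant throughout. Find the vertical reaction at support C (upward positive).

R_C = 85.57 kN

Take M_C as the redundant. Released structure: two simple spans AC and CE with a hinge at C.
Rotations at C on the released spans (each span's end-slope, ×1/EI):
  span AC: point load 68 at a = 4: Pab(L + a)/(6LEI) = 81.6/EI
  span CE: point load 31.1 at a = 2.5: Pab(L + b)/(6LEI) = 48.59/EI
  relative rotation θ_0 = (81.6 + 48.59)/EI = 130.2/EI
A unit hogging moment at C produces rotation L₁/(3EI) + L₂/(3EI) = 3.333/EI.
Compatibility: M_C·(L₁+L₂)/(3EI) = θ_0, giving M_C = 39.06 kN·m (hogging).
Span AC, ΣM about A with M_C applied at C: R_C^{AC}·5 = 272 + 39.06, so R_C^{AC} = 62.21 kN and R_A = 68 − 62.21 = 5.788 kN.
Span CE, ΣM about E: R_C^{CE}·5 = 77.75 + 39.06, so R_C^{CE} = 23.36 kN and R_E = 31.1 − 23.36 = 7.738 kN.
R_C = 62.21 + 23.36 = 85.57 kN.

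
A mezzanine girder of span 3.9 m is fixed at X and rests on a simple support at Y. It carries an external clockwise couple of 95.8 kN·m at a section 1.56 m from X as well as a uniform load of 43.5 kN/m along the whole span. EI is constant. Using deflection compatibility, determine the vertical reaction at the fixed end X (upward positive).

R_X = 82.45 kN

Choose R_Y as the redundant. The primary structure is the cantilever fixed at X.
Free-end deflection of the primary structure under the applied loading (downward +):
  clockwise couple 95.8 at a = 1.56: M₀a(2L − a)/(2EI) = 466.3/EI
  UDL 43.5: wL⁴/(8EI) = 1258/EI
  δ_0 = 1724/EI
Flexibility coefficient — unit upward force at Y: δ_{YY} = L³/(3EI) = 19.77/EI.
Compatibility at Y: δ_0 − R_Y·δ_{YY} = 0, so R_Y = 1724/19.77 = 87.2 kN.
Vertical equilibrium: R_X = ΣP − R_Y = 169.7 − 87.2 = 82.45 kN.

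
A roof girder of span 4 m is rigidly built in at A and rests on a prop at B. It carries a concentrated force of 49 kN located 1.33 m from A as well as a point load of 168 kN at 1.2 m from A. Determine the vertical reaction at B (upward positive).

Choose R_B as the redundant. The primary structure is the cantilever fixed at A.
Primary-structure tip deflection at B by superposition:
  point load 49 at a = 1.33: Pa²(3L − a)/(6EI) = 154.1/EI
  point load 168 at a = 1.2: Pa²(3L − a)/(6EI) = 435.5/EI
  δ_0 = 589.6/EI
Tip deflection under a unit load at B: L³/(3EI) = 21.33/EI.
The prop prevents deflection at B: R_B = δ_0/δ_{BB} = 589.6/21.33 = 27.64 kN.

R_B = 27.64 kN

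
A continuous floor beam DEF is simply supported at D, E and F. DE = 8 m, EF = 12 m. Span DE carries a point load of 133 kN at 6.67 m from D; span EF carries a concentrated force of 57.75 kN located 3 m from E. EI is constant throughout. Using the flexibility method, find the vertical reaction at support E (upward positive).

Release continuity at E by inserting a hinge; the redundant is the internal moment M_E. The primary structure is two simply-supported spans DE and EF.
End slopes at the hinge E, treating each span as simply supported:
  span DE: point load 133 at a = 6.67: Pab(L + a)/(6LEI) = 360.6/EI
  span EF: point load 57.75 at a = 3: Pab(L + b)/(6LEI) = 454.8/EI
  relative rotation θ_0 = (360.6 + 454.8)/EI = 815.4/EI
A unit hogging moment at E produces rotation L₁/(3EI) + L₂/(3EI) = 6.667/EI.
Compatibility: M_E·(L₁+L₂)/(3EI) = θ_0, giving M_E = 122.3 kN·m (hogging).
Span DE, ΣM about D with M_E applied at E: R_E^{DE}·8 = 887.1 + 122.3, so R_E^{DE} = 126.2 kN and R_D = 133 − 126.2 = 6.823 kN.
Span EF, ΣM about F: R_E^{EF}·12 = 519.8 + 122.3, so R_E^{EF} = 53.5 kN and R_F = 57.75 − 53.5 = 4.245 kN.
R_E = 126.2 + 53.5 = 179.7 kN.

R_E = 179.7 kN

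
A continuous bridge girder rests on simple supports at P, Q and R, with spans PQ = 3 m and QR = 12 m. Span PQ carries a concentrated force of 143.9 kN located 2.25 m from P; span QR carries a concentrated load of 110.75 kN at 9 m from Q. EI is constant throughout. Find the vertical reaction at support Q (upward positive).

R_Q = 193.4 kN

Take M_Q as the redundant. Released structure: two simple spans PQ and QR with a hinge at Q.
Rotations at Q on the released spans (each span's end-slope, ×1/EI):
  span PQ: point load 143.9 at a = 2.25: Pab(L + a)/(6LEI) = 70.83/EI
  span QR: point load 110.75 at a = 9: Pab(L + b)/(6LEI) = 623/EI
  relative rotation θ_0 = (70.83 + 623)/EI = 693.8/EI
A unit hogging moment at Q produces rotation L₁/(3EI) + L₂/(3EI) = 5/EI.
Compatibility: M_Q·(L₁+L₂)/(3EI) = θ_0, giving M_Q = 138.8 kN·m (hogging).
Span PQ, ΣM about P with M_Q applied at Q: R_Q^{PQ}·3 = 323.8 + 138.8, so R_Q^{PQ} = 154.2 kN and R_P = 143.9 − 154.2 = -10.28 kN.
Span QR, ΣM about R: R_Q^{QR}·12 = 332.2 + 138.8, so R_Q^{QR} = 39.25 kN and R_R = 110.8 − 39.25 = 71.5 kN.
R_Q = 154.2 + 39.25 = 193.4 kN.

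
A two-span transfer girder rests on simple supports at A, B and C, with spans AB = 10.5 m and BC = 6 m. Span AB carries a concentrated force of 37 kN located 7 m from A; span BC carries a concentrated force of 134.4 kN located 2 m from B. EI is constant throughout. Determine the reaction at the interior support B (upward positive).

Insert a hinge at B; M_B is the redundant, and each span becomes simply supported.
End slopes at the hinge B, treating each span as simply supported:
  span AB: point load 37 at a = 7: Pab(L + a)/(6LEI) = 251.8/EI
  span BC: point load 134.4 at a = 2: Pab(L + b)/(6LEI) = 298.7/EI
  relative rotation θ_0 = (251.8 + 298.7)/EI = 550.5/EI
A unit hogging moment at B produces rotation L₁/(3EI) + L₂/(3EI) = 5.5/EI.
Slope continuity at B: θ_0 = M_B·5.5/EI, so M_B = 550.5/5.5 = 100.1 kN·m (hogging).
Span AB, ΣM about A with M_B applied at B: R_B^{AB}·10.5 = 259 + 100.1, so R_B^{AB} = 34.2 kN and R_A = 37 − 34.2 = 2.801 kN.
Span BC, ΣM about C: R_B^{BC}·6 = 537.6 + 100.1, so R_B^{BC} = 106.3 kN and R_C = 134.4 − 106.3 = 28.12 kN.
R_B = 34.2 + 106.3 = 140.5 kN.

R_B = 140.5 kN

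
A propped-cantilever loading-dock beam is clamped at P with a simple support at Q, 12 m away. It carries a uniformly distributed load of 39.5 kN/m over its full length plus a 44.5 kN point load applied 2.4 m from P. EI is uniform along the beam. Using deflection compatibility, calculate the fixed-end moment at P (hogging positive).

M_P = 787.9 kN·m

Remove the prop at Q; the released (primary) structure is a cantilever built in at P.
Free-end deflection of the primary structure under the applied loading (downward +):
  UDL 39.5: wL⁴/(8EI) = 102384/EI
  point load 44.5 at a = 2.4: Pa²(3L − a)/(6EI) = 1435/EI
  δ_0 = 103819/EI
Tip deflection under a unit load at Q: L³/(3EI) = 576/EI.
Compatibility at Q: δ_0 − R_Q·δ_{QQ} = 0, so R_Q = 103819/576 = 180.2 kN.
Moment equilibrium about P: M_P = Σ(load moments about P) − R_Q·L = 2951 − 180.2×12 = 787.9 kN·m.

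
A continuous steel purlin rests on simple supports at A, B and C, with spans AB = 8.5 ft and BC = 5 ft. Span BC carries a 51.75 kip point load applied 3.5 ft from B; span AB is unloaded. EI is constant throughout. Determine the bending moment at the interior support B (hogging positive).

Release continuity at B by inserting a hinge; the redundant is the internal moment M_B. The primary structure is two simply-supported spans AB and BC.
End slopes at the hinge B, treating each span as simply supported:
  span BC: point load 51.75 at a = 3.5: Pab(L + b)/(6LEI) = 58.87/EI
  relative rotation θ_0 = (0 + 58.87)/EI = 58.87/EI
A unit hogging moment at B produces rotation L₁/(3EI) + L₂/(3EI) = 4.5/EI.
Slope continuity at B: θ_0 = M_B·4.5/EI, so M_B = 58.87/4.5 = 13.08 kip·ft (hogging).

M_B = 13.08 kip·ft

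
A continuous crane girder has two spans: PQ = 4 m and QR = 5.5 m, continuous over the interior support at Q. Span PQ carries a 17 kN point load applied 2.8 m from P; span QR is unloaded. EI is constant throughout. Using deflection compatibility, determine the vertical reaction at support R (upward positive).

R_R = -0.9292 kN

Take M_Q as the redundant. Released structure: two simple spans PQ and QR with a hinge at Q.
Rotations at Q on the released spans (each span's end-slope, ×1/EI):
  span PQ: point load 17 at a = 2.8: Pab(L + a)/(6LEI) = 16.18/EI
  relative rotation θ_0 = (16.18 + 0)/EI = 16.18/EI
A unit hogging moment at Q produces rotation L₁/(3EI) + L₂/(3EI) = 3.167/EI.
Slope continuity at Q: θ_0 = M_Q·3.167/EI, so M_Q = 16.18/3.167 = 5.111 kN·m (hogging).
Span QR, ΣM about R: R_Q^{QR}·5.5 = 0 + 5.111, so R_Q^{QR} = 0.9292 kN and R_R = 0 − 0.9292 = -0.9292 kN.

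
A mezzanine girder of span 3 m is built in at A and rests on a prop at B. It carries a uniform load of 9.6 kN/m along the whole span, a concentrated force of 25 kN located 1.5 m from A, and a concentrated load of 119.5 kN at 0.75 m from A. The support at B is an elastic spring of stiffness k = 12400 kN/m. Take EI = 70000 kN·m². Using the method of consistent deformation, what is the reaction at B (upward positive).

R_B = 17.75 kN

Choose R_B as the redundant. The primary structure is the cantilever fixed at A.
Downward deflection at the released point B due to the loads:
  UDL 9.6: wL⁴/(8EI) = 97.2/EI
  point load 25 at a = 1.5: Pa²(3L − a)/(6EI) = 70.31/EI
  point load 119.5 at a = 0.75: Pa²(3L − a)/(6EI) = 92.43/EI
  δ_0 = 259.9/EI
Flexibility coefficient — unit upward force at B: δ_{BB} = L³/(3EI) = 9/EI.
With EI = 70000 kN·m²: δ_0 = 0.003713 m and δ_{BB} = 0.000129 m/kN.
Compatibility — the spring shortens by R_B/k under the reaction it provides: δ_0 − R_B·δ_{BB} = R_B/k. With 1/k = 0.000081 m/kN, R_B = δ_0 / (δ_{BB} + 1/k) = 0.003713 / (0.000129 + 0.000081) = 17.75 kN.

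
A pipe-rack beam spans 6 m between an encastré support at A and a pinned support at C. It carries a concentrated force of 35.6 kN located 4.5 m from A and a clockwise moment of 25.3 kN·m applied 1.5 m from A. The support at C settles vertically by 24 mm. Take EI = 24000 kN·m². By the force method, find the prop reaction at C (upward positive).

Release the roller at C. Primary structure: cantilever fixed at A.
Deflection at C on the released cantilever, summing each load's contribution:
  point load 35.6 at a = 4.5: Pa²(3L − a)/(6EI) = 1622/EI
  clockwise couple 25.3 at a = 1.5: M₀a(2L − a)/(2EI) = 199.2/EI
  δ_0 = 1821/EI
Tip deflection under a unit load at C: L³/(3EI) = 72/EI.
With EI = 24000 kN·m²: δ_0 = 0.075886 m and δ_{CC} = 0.003 m/kN.
Compatibility — the beam at C must follow the support down by 0.024 m: δ_0 − R_C·δ_{CC} = 0.024, so R_C = (0.075886 − 0.024)/0.003 = 17.3 kN.

R_C = 17.3 kN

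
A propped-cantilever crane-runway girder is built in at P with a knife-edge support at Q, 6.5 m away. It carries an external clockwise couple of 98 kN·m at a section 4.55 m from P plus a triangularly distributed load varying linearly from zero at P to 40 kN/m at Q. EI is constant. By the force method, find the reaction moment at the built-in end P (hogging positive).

Choose R_Q as the redundant. The primary structure is the cantilever fixed at P.
Deflection at Q on the released cantilever, summing each load's contribution:
  clockwise couple 98 at a = 4.55: M₀a(2L − a)/(2EI) = 1884/EI
  triangular load, peak 40 at the free end: 11w₀L⁴/(120EI) = 6545/EI
  δ_0 = 8429/EI
Tip deflection under a unit load at Q: L³/(3EI) = 91.54/EI.
Compatibility at Q: δ_0 − R_Q·δ_{QQ} = 0, so R_Q = 8429/91.54 = 92.08 kN.
Moment equilibrium about P: M_P = Σ(load moments about P) − R_Q·L = 661.3 − 92.08×6.5 = 62.81 kN·m.

M_P = 62.81 kN·m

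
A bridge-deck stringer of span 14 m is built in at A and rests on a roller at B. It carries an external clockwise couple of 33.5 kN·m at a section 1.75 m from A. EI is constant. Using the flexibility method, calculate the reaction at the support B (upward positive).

R_B = 0.8412 kN

Release the roller at B. Primary structure: cantilever fixed at A.
Downward deflection at the released point B due to the loads:
  clockwise couple 33.5 at a = 1.75: M₀a(2L − a)/(2EI) = 769.5/EI
Tip deflection under a unit load at B: L³/(3EI) = 914.7/EI.
Compatibility at B: δ_0 − R_B·δ_{BB} = 0, so R_B = 769.5/914.7 = 0.8412 kN.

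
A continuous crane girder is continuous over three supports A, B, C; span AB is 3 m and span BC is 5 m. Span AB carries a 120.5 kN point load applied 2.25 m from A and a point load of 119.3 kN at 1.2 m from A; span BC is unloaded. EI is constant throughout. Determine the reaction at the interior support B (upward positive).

R_B = 162 kN

Release continuity at B by inserting a hinge; the redundant is the internal moment M_B. The primary structure is two simply-supported spans AB and BC.
End slopes at the hinge B, treating each span as simply supported:
  span AB: point load 120.5 at a = 2.25: Pab(L + a)/(6LEI) = 59.31/EI
  span AB: point load 119.3 at a = 1.2: Pab(L + a)/(6LEI) = 60.13/EI
  relative rotation θ_0 = (119.4 + 0)/EI = 119.4/EI
A unit hogging moment at B produces rotation L₁/(3EI) + L₂/(3EI) = 2.667/EI.
Slope continuity at B: θ_0 = M_B·2.667/EI, so M_B = 119.4/2.667 = 44.79 kN·m (hogging).
Span AB, ΣM about A with M_B applied at B: R_B^{AB}·3 = 414.3 + 44.79, so R_B^{AB} = 153 kN and R_A = 239.8 − 153 = 86.78 kN.
Span BC, ΣM about C: R_B^{BC}·5 = 0 + 44.79, so R_B^{BC} = 8.958 kN and R_C = 0 − 8.958 = -8.958 kN.
R_B = 153 + 8.958 = 162 kN.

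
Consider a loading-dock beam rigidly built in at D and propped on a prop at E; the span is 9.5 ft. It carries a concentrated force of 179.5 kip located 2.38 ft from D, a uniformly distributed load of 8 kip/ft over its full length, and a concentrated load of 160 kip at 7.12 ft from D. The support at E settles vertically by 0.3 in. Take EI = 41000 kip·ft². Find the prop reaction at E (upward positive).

R_E = 141.5 kip

Remove the prop at E; the released (primary) structure is a cantilever built in at D.
Free-end deflection of the primary structure under the applied loading (downward +):
  point load 179.5 at a = 2.38: Pa²(3L − a)/(6EI) = 4426/EI
  UDL 8: wL⁴/(8EI) = 8145/EI
  point load 160 at a = 7.12: Pa²(3L − a)/(6EI) = 28903/EI
  δ_0 = 41474/EI
Tip deflection under a unit load at E: L³/(3EI) = 285.8/EI.
With EI = 41000 kip·ft²: δ_0 = 1.0116 ft and δ_{EE} = 0.006971 ft/kip.
Compatibility — the beam at E must follow the support down by 0.025 ft: δ_0 − R_E·δ_{EE} = 0.025, so R_E = (1.0116 − 0.025)/0.006971 = 141.5 kip.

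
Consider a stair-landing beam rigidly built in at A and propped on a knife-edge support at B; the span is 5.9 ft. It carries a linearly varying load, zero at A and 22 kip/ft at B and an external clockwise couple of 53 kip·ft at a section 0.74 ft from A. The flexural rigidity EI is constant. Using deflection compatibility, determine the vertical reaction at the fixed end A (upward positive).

R_A = 26.04 kip

Remove the prop at B; the released (primary) structure is a cantilever built in at A.
Downward deflection at the released point B due to the loads:
  triangular load, peak 22 at the free end: 11w₀L⁴/(120EI) = 2444/EI
  clockwise couple 53 at a = 0.74: M₀a(2L − a)/(2EI) = 216.9/EI
  δ_0 = 2661/EI
Tip deflection under a unit load at B: L³/(3EI) = 68.46/EI.
Compatibility at B: δ_0 − R_B·δ_{BB} = 0, so R_B = 2661/68.46 = 38.86 kip.
Vertical equilibrium: R_A = ΣP − R_B = 64.9 − 38.86 = 26.04 kip.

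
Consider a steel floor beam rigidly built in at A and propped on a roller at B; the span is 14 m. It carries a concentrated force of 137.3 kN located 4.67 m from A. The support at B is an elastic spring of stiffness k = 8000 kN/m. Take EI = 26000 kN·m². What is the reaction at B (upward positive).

Choose R_B as the redundant. The primary structure is the cantilever fixed at A.
Primary-structure tip deflection at B by superposition:
  point load 137.3 at a = 4.67: Pa²(3L − a)/(6EI) = 18630/EI
Tip deflection under a unit load at B: L³/(3EI) = 914.7/EI.
With EI = 26000 kN·m²: δ_0 = 0.71654 m and δ_{BB} = 0.035179 m/kN.
Compatibility — the spring shortens by R_B/k under the reaction it provides: δ_0 − R_B·δ_{BB} = R_B/k. With 1/k = 0.000125 m/kN, R_B = δ_0 / (δ_{BB} + 1/k) = 0.71654 / (0.035179 + 0.000125) = 20.3 kN.

R_B = 20.3 kN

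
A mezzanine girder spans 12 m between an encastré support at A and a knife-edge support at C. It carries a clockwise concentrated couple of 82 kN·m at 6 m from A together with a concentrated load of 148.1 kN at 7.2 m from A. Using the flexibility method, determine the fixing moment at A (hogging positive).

M_A = 288.3 kN·m

Release the roller at C. Primary structure: cantilever fixed at A.
Primary-structure tip deflection at C by superposition:
  clockwise couple 82 at a = 6: M₀a(2L − a)/(2EI) = 4428/EI
  point load 148.1 at a = 7.2: Pa²(3L − a)/(6EI) = 36852/EI
  δ_0 = 41280/EI
Flexibility coefficient — unit upward force at C: δ_{CC} = L³/(3EI) = 576/EI.
Compatibility at C: δ_0 − R_C·δ_{CC} = 0, so R_C = 41280/576 = 71.67 kN.
Moment equilibrium about A: M_A = Σ(load moments about A) − R_C·L = 1148 − 71.67×12 = 288.3 kN·m.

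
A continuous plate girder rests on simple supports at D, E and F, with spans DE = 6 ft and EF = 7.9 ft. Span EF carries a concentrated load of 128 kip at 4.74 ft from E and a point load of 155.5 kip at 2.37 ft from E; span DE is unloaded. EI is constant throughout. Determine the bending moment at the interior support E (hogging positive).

M_E = 221.2 kip·ft

Insert a hinge at E; M_E is the redundant, and each span becomes simply supported.
End slopes at the hinge E, treating each span as simply supported:
  span EF: point load 128 at a = 4.74: Pab(L + b)/(6LEI) = 447.4/EI
  span EF: point load 155.5 at a = 2.37: Pab(L + b)/(6LEI) = 577.4/EI
  relative rotation θ_0 = (0 + 1025)/EI = 1025/EI
A unit hogging moment at E produces rotation L₁/(3EI) + L₂/(3EI) = 4.633/EI.
Compatibility: M_E·(L₁+L₂)/(3EI) = θ_0, giving M_E = 221.2 kip·ft (hogging).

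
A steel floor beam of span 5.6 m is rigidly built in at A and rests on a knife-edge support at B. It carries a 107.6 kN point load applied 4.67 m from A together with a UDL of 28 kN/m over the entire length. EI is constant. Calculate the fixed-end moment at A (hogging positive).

M_A = 158.4 kN·m

Choose R_B as the redundant. The primary structure is the cantilever fixed at A.
Deflection at B on the released cantilever, summing each load's contribution:
  point load 107.6 at a = 4.67: Pa²(3L − a)/(6EI) = 4744/EI
  UDL 28: wL⁴/(8EI) = 3442/EI
  δ_0 = 8186/EI
Tip deflection under a unit load at B: L³/(3EI) = 58.54/EI.
Compatibility at B: δ_0 − R_B·δ_{BB} = 0, so R_B = 8186/58.54 = 139.8 kN.
Moment equilibrium about A: M_A = Σ(load moments about A) − R_B·L = 941.5 − 139.8×5.6 = 158.4 kN·m.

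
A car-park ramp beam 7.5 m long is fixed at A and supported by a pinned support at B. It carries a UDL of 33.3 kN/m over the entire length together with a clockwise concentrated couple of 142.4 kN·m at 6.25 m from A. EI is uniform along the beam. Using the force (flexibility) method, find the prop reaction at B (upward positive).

R_B = 121.3 kN

Take the reaction at B as the redundant and release it; the primary structure is a cantilever fixed at A.
Primary-structure tip deflection at B by superposition:
  UDL 33.3: wL⁴/(8EI) = 13170/EI
  clockwise couple 142.4 at a = 6.25: M₀a(2L − a)/(2EI) = 3894/EI
  δ_0 = 17064/EI
Tip deflection under a unit load at B: L³/(3EI) = 140.6/EI.
The prop prevents deflection at B: R_B = δ_0/δ_{BB} = 17064/140.6 = 121.3 kN.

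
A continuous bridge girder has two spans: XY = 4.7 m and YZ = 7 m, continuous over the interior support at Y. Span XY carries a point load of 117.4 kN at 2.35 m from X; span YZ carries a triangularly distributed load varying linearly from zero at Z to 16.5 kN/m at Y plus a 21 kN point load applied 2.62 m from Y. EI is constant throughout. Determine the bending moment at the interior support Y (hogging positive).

Insert a hinge at Y; M_Y is the redundant, and each span becomes simply supported.
Rotations at Y on the released spans (each span's end-slope, ×1/EI):
  span XY: point load 117.4 at a = 2.35: Pab(L + a)/(6LEI) = 162.1/EI
  span YZ: triangular load, peak 16.5: w₀L³/(45EI) = 125.8/EI
  span YZ: point load 21 at a = 2.62: Pab(L + b)/(6LEI) = 65.3/EI
  relative rotation θ_0 = (162.1 + 191.1)/EI = 353.1/EI
A unit hogging moment at Y produces rotation L₁/(3EI) + L₂/(3EI) = 3.9/EI.
Compatibility: M_Y·(L₁+L₂)/(3EI) = θ_0, giving M_Y = 90.55 kN·m (hogging).

M_Y = 90.55 kN·m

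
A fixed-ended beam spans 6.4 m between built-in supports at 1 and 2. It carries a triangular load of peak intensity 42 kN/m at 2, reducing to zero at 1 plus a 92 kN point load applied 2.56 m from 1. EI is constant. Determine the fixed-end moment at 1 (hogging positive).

Take the two fixed-end moments M_1, M_2 as redundants; the released structure is the simple span 12.
On the primary (simply-supported) span, the end slopes from the loading are:
  at 1: triangular load, peak 42: 7w₀L³/(360EI) = 214.1/EI
  at 2: triangular load, peak 42: w₀L³/(45EI) = 244.7/EI
  at 1: point load 92 at a = 2.56: Pab(L + b)/(6LEI) = 241.2/EI
  at 2: point load 92 at a = 2.56: Pab(L + a)/(6LEI) = 211/EI
  θ_10 = 455.3/EI,  θ_20 = 455.7/EI
Flexibility coefficients: a unit moment at one end gives L/(3EI) there and L/(6EI) at the far end, so f₁₁ = f₂₂ = 2.133/EI and f₁₂ = f₂₁ = 1.067/EI.
Compatibility — zero rotation at each built-in end:
  2.133 M_1 + 1.067 M_2 = 455.3
  1.067 M_1 + 2.133 M_2 = 455.7
Solving the pair gives M_1 = 142.1 kN·m and M_2 = 142.5 kN·m (hogging).

M_1 = 142.1 kN·m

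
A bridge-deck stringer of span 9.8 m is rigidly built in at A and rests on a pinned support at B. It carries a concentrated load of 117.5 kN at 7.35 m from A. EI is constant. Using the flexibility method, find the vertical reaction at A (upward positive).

Release the roller at B. Primary structure: cantilever fixed at A.
Downward deflection at the released point B due to the loads:
  point load 117.5 at a = 7.35: Pa²(3L − a)/(6EI) = 23328/EI
Tip deflection under a unit load at B: L³/(3EI) = 313.7/EI.
The prop prevents deflection at B: R_B = δ_0/δ_{BB} = 23328/313.7 = 74.36 kN.
Vertical equilibrium: R_A = ΣP − R_B = 117.5 − 74.36 = 43.14 kN.

R_A = 43.14 kN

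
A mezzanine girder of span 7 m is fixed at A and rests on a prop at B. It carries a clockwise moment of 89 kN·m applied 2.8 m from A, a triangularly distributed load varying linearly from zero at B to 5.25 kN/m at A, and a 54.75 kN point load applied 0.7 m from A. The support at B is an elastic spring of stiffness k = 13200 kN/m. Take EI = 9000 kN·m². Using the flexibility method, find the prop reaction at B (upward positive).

Choose R_B as the redundant. The primary structure is the cantilever fixed at A.
Deflection at B on the released cantilever, summing each load's contribution:
  clockwise couple 89 at a = 2.8: M₀a(2L − a)/(2EI) = 1396/EI
  triangular load, peak 5.25 at the fixed end: w₀L⁴/(30EI) = 420.2/EI
  point load 54.75 at a = 0.7: Pa²(3L − a)/(6EI) = 90.77/EI
  δ_0 = 1906/EI
Tip deflection under a unit load at B: L³/(3EI) = 114.3/EI.
With EI = 9000 kN·m²: δ_0 = 0.21183 m and δ_{BB} = 0.012704 m/kN.
Compatibility — the spring shortens by R_B/k under the reaction it provides: δ_0 − R_B·δ_{BB} = R_B/k. With 1/k = 0.000076 m/kN, R_B = δ_0 / (δ_{BB} + 1/k) = 0.21183 / (0.012704 + 0.000076) = 16.58 kN.

R_B = 16.58 kN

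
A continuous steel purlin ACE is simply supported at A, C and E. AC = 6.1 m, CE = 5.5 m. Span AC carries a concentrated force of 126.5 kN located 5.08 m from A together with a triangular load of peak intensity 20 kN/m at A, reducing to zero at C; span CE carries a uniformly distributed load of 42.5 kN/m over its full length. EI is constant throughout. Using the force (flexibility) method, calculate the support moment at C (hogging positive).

M_C = 150.8 kN·m

Take M_C as the redundant. Released structure: two simple spans AC and CE with a hinge at C.
Discontinuity in slope at C on the released structure — sum the simple-span end rotations:
  span AC: point load 126.5 at a = 5.08: Pab(L + a)/(6LEI) = 200.2/EI
  span AC: triangular load, peak 20: 7w₀L³/(360EI) = 88.27/EI
  span CE: UDL 42.5: wL³/(24EI) = 294.6/EI
  relative rotation θ_0 = (288.5 + 294.6)/EI = 583.1/EI
A unit hogging moment at C produces rotation L₁/(3EI) + L₂/(3EI) = 3.867/EI.
Compatibility: M_C·(L₁+L₂)/(3EI) = θ_0, giving M_C = 150.8 kN·m (hogging).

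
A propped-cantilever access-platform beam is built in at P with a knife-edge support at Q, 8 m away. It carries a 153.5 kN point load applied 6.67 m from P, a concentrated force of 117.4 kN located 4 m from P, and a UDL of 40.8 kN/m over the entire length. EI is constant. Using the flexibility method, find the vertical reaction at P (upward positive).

Remove the prop at Q; the released (primary) structure is a cantilever built in at P.
Primary-structure tip deflection at Q by superposition:
  point load 153.5 at a = 6.67: Pa²(3L − a)/(6EI) = 19725/EI
  point load 117.4 at a = 4: Pa²(3L − a)/(6EI) = 6261/EI
  UDL 40.8: wL⁴/(8EI) = 20890/EI
  δ_0 = 46875/EI
Tip deflection under a unit load at Q: L³/(3EI) = 170.7/EI.
Compatibility at Q: δ_0 − R_Q·δ_{QQ} = 0, so R_Q = 46875/170.7 = 274.7 kN.
Vertical equilibrium: R_P = ΣP − R_Q = 597.3 − 274.7 = 322.6 kN.

R_P = 322.6 kN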